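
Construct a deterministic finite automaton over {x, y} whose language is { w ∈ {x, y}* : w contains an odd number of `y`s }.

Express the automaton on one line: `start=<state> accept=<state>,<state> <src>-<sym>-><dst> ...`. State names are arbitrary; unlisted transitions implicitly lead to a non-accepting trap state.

Keep the running count of `y`s modulo 2: each `y` advances along the cycle S0 → S1 → S0 while other symbols loop. Accept at S1.
        x   y  
>  S0   S0  S1 
 * S1   S1  S0 
(> = start, * = accepting)

start=S0 accept=S1 S0-x->S0 S0-y->S1 S1-x->S1 S1-y->S0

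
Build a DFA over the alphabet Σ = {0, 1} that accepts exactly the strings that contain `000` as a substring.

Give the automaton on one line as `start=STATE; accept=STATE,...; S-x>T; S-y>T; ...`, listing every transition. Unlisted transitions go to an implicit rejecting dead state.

start=A; accept=D; A-0>B; A-1>A; B-0>C; B-1>A; C-0>D; C-1>A; D-0>D; D-1>D

Track how much of `000` has been matched so far: state A is no progress, D is the absorbing accept state reached once `000` has occurred. Intermediate states record partial matches; on a mismatch, fall back to the longest reusable overlap.
       0  1 
>  A   B  A 
   B   C  A 
   C   D  A 
 * D   D  D 
(> = start, * = accepting)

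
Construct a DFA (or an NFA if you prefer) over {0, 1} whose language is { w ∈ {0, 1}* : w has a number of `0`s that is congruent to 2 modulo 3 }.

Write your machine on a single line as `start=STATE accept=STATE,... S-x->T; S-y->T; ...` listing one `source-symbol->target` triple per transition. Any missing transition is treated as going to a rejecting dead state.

Keep the running count of `0`s modulo 3: each `0` advances along the cycle A → B → C → A while other symbols loop. Accept at C.
       0  1 
>  A   B  A 
   B   C  B 
 * C   A  C 
(> = start, * = accepting)

start=A; accept=C; A-0->B; A-1->A; B-0->C; B-1->B; C-0->A; C-1->C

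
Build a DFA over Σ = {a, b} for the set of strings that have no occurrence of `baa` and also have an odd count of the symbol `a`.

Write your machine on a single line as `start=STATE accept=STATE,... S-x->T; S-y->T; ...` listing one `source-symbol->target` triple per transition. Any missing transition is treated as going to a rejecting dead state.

start=S0; accept=S1,S3,S4; S0-a->S1; S0-b->S2; S1-a->S0; S1-b->S3; S2-a->S4; S2-b->S2; S3-a->S5; S3-b->S3; S4-a->S6; S4-b->S3; S5-a->S6; S5-b->S2; S6-a->S6; S6-b->S6

Handle the two conditions separately and then intersect. The first has 4 states tracking partial matches of the forbidden pattern `baa`; the second has 2 states tracking the count of `a`s modulo 2. A product state is a pair (one from each), accepting exactly when both do. After merging equivalent states the machine shrinks.
        a   b  
>  S0   S1  S2 
 * S1   S0  S3 
   S2   S4  S2 
 * S3   S5  S3 
 * S4   S6  S3 
   S5   S6  S2 
   S6   S6  S6 
(> = start, * = accepting)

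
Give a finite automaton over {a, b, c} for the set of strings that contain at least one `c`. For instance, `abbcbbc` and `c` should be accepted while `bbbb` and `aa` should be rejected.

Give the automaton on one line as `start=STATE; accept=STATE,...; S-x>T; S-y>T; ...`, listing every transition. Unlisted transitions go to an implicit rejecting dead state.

Only the number of `c`s matters, and only up to 2. Make a chain s0 → s1 → s2 advanced by each `c` (with s2 absorbing); every other symbol self-loops. The accepting set is {s1, s2}.
        a   b   c  
>  s0   s0  s0  s1 
 * s1   s1  s1  s2 
 * s2   s2  s2  s2 
(> = start, * = accepting)

start=s0; accept=s1,s2; s0-a>s0; s0-b>s0; s0-c>s1; s1-a>s1; s1-b>s1; s1-c>s2; s2-a>s2; s2-b>s2; s2-c>s2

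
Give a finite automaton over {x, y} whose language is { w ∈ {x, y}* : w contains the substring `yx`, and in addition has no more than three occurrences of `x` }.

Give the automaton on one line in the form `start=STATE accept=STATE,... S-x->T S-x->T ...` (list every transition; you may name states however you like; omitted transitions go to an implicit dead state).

Handle the two conditions separately and then intersect. One (3 states) tracks whether and how much of `yx` has been seen; the other (5 states) tracks the count of `x`s, saturating at 4. Each combined state is a pair, one component from each; accept when both components accept. After merging equivalent states the machine shrinks.
10 states suffice.
        x   y  
>  q0   q1  q2 
   q1   q3  q4 
   q2   q5  q2 
   q3   q6  q7 
   q4   q8  q4 
 * q5   q8  q5 
   q6   q6  q6 
   q7   q9  q7 
 * q8   q9  q8 
 * q9   q6  q9 
(> = start, * = accepting)

start=q0 accept=q5,q8,q9 q0-x->q1 q0-y->q2 q1-x->q3 q1-y->q4 q2-x->q5 q2-y->q2 q3-x->q6 q3-y->q7 q4-x->q8 q4-y->q4 q5-x->q8 q5-y->q5 q6-x->q6 q6-y->q6 q7-x->q9 q7-y->q7 q8-x->q9 q8-y->q8 q9-x->q6 q9-y->q9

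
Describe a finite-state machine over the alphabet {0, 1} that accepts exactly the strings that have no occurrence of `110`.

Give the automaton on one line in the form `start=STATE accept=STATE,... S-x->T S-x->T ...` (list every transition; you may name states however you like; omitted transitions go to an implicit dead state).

Track partial matches of the forbidden pattern `110`. State q3 is a dead state reached once `110` has occurred; every other state accepts. q0 means no part of `110` is currently matched.
A 4-state machine:
        0   1  
>* q0   q0  q1 
 * q1   q0  q2 
 * q2   q3  q2 
   q3   q3  q3 
(> = start, * = accepting)

start=q0 accept=q0,q1,q2 q0-0->q0 q0-1->q1 q1-0->q0 q1-1->q2 q2-0->q3 q2-1->q2 q3-0->q3 q3-1->q3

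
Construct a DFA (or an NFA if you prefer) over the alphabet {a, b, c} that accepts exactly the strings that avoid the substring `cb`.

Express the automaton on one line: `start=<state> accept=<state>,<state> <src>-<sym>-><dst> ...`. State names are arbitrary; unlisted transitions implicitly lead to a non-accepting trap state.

start=S0 accept=S0,S1 S0-a->S0 S0-b->S0 S0-c->S1 S1-a->S0 S1-b->S2 S1-c->S1 S2-a->S2 S2-b->S2 S2-c->S2

Track partial matches of the forbidden pattern `cb`. State S2 is a dead state reached once `cb` has occurred; every other state accepts. S0 means no part of `cb` is currently matched.
        a   b   c  
>* S0   S0  S0  S1 
 * S1   S0  S2  S1 
   S2   S2  S2  S2 
(> = start, * = accepting)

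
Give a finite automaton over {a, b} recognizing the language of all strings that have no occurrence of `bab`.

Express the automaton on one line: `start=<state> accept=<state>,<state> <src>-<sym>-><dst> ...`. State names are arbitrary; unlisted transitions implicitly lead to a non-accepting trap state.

Track partial matches of the forbidden pattern `bab`. State S3 is a dead state reached once `bab` has occurred; every other state accepts. S0 means no part of `bab` is currently matched.
4 states suffice.
        a   b  
>* S0   S0  S1 
 * S1   S2  S1 
 * S2   S0  S3 
   S3   S3  S3 
(> = start, * = accepting)

start=S0 accept=S0,S1,S2 S0-a->S0 S0-b->S1 S1-a->S2 S1-b->S1 S2-a->S0 S2-b->S3 S3-a->S3 S3-b->S3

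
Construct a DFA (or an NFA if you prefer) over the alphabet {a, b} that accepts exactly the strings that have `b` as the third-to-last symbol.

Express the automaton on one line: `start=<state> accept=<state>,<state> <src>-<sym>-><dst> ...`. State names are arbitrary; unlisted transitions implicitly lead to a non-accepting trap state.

Because acceptance depends on a position counted from the end, the machine has to buffer the most recent 3 symbols. Make each state the string of the last up-to-3 symbols read; on input `x` shift the window left and append `x`. Accept when the buffered window has length 3 and begins with `b`.
A 15-state machine:
          a    b  
>  s0     s1   s2 
   s1     s3   s4 
   s2     s5   s6 
   s3     s7   s8 
   s4     s9  s10 
   s5    s11  s12 
   s6    s13  s14 
   s7     s7   s8 
   s8     s9  s10 
   s9    s11  s12 
   s10   s13  s14 
 * s11    s7   s8 
 * s12    s9  s10 
 * s13   s11  s12 
 * s14   s13  s14 
(> = start, * = accepting)

start=s0 accept=s11,s12,s13,s14 s0-a->s1 s0-b->s2 s1-a->s3 s1-b->s4 s2-a->s5 s2-b->s6 s3-a->s7 s3-b->s8 s4-a->s9 s4-b->s10 s5-a->s11 s5-b->s12 s6-a->s13 s6-b->s14 s7-a->s7 s7-b->s8 s8-a->s9 s8-b->s10 s9-a->s11 s9-b->s12 s10-a->s13 s10-b->s14 s11-a->s7 s11-b->s8 s12-a->s9 s12-b->s10 s13-a->s11 s13-b->s12 s14-a->s13 s14-b->s14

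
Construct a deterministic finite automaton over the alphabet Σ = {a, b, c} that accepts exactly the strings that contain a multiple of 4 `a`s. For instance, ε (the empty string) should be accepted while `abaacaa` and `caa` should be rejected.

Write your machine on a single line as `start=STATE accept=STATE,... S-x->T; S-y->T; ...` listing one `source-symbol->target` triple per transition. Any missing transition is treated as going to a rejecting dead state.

Keep the running count of `a`s modulo 4: each `a` advances along the cycle S0 → S1 → S2 → S3 → S0 while other symbols loop. Accept at S0.
        a   b   c  
>* S0   S1  S0  S0 
   S1   S2  S1  S1 
   S2   S3  S2  S2 
   S3   S0  S3  S3 
(> = start, * = accepting)

start=S0; accept=S0; S0-a->S1; S0-b->S0; S0-c->S0; S1-a->S2; S1-b->S1; S1-c->S1; S2-a->S3; S2-b->S2; S2-c->S2; S3-a->S0; S3-b->S3; S3-c->S3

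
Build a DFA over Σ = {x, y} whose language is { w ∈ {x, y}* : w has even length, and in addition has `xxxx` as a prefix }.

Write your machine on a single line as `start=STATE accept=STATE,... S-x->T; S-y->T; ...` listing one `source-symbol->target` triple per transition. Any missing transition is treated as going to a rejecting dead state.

Handle the two conditions separately and then intersect. The first has 2 states tracking the input length modulo 2; the second has 6 states tracking whether the input so far still matches the prefix `xxxx`. A product state is a pair (one from each), accepting exactly when both do.
        x   y  
>  q0   q1  q2 
   q1   q3  q4 
   q2   q4  q4 
   q3   q5  q2 
   q4   q2  q2 
   q5   q6  q4 
 * q6   q7  q7 
   q7   q6  q6 
(> = start, * = accepting)

start=q0; accept=q6; q0-x->q1; q0-y->q2; q1-x->q3; q1-y->q4; q2-x->q4; q2-y->q4; q3-x->q5; q3-y->q2; q4-x->q2; q4-y->q2; q5-x->q6; q5-y->q4; q6-x->q7; q6-y->q7; q7-x->q6; q7-y->q6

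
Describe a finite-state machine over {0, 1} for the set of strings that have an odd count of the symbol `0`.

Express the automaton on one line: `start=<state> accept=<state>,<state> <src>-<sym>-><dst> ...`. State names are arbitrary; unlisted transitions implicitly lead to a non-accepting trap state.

Keep the running count of `0`s modulo 2: each `0` advances along the cycle q0 → q1 → q0 while other symbols loop. Accept at q1.
With 2 states:
        0   1  
>  q0   q1  q0 
 * q1   q0  q1 
(> = start, * = accepting)

start=q0 accept=q1 q0-0->q1 q0-1->q0 q1-0->q0 q1-1->q1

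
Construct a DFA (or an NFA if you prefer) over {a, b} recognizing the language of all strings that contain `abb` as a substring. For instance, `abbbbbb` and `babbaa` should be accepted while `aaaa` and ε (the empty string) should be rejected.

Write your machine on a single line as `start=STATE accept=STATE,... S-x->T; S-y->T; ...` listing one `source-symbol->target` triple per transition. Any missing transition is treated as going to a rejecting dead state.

Track how much of `abb` has been matched so far: state S0 is no progress, S3 is the absorbing accept state reached once `abb` has occurred. Intermediate states record partial matches; on a mismatch, fall back to the longest reusable overlap.
With 4 states:
        a   b  
>  S0   S1  S0 
   S1   S1  S2 
   S2   S1  S3 
 * S3   S3  S3 
(> = start, * = accepting)

start=S0; accept=S3; S0-a->S1; S0-b->S0; S1-a->S1; S1-b->S2; S2-a->S1; S2-b->S3; S3-a->S3; S3-b->S3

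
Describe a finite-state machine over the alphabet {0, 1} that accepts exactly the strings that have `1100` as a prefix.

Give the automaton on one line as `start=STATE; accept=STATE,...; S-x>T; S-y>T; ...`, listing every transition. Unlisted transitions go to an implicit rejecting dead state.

Check the first 4 symbols one by one: S0 through S3 record how many have matched `1100` so far; any wrong symbol goes to the dead state S5. After all 4 match we enter the accepting sink S4.
A 6-state machine:
        0   1  
>  S0   S5  S1 
   S1   S5  S2 
   S2   S3  S5 
   S3   S4  S5 
 * S4   S4  S4 
   S5   S5  S5 
(> = start, * = accepting)

start=S0; accept=S4; S0-0>S5; S0-1>S1; S1-0>S5; S1-1>S2; S2-0>S3; S2-1>S5; S3-0>S4; S3-1>S5; S4-0>S4; S4-1>S4; S5-0>S5; S5-1>S5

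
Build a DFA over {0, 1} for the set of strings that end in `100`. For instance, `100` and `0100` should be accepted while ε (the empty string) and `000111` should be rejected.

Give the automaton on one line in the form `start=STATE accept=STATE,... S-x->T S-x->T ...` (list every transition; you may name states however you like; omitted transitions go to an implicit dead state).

Let each state record the length of the longest suffix of the input read so far that is also a prefix of `100`. B means the last symbol is `1`; C means the last 2 symbols are `10`; D means the last 3 symbols are `100`. Accept only at D, where the string currently ends in `100`.
With 4 states:
       0  1 
>  A   A  B 
   B   C  B 
   C   D  B 
 * D   A  B 
(> = start, * = accepting)

start=A accept=D A-0->A A-1->B B-0->C B-1->B C-0->D C-1->B D-0->A D-1->B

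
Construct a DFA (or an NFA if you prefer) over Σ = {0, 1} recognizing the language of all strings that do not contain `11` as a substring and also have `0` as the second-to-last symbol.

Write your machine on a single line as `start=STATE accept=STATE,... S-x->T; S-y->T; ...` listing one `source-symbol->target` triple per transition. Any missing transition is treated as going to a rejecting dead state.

Run two small machines in parallel and take their product. The first has 3 states tracking partial matches of the forbidden pattern `11`; the second has 7 states tracking the last 2 symbols read. A product state is a pair (one from each), accepting exactly when both do. Minimizing collapses redundant product states.
With 6 states:
        0   1  
>  q0   q1  q2 
   q1   q3  q4 
   q2   q1  q5 
 * q3   q3  q4 
 * q4   q1  q5 
   q5   q5  q5 
(> = start, * = accepting)

start=q0; accept=q3,q4; q0-0->q1; q0-1->q2; q1-0->q3; q1-1->q4; q2-0->q1; q2-1->q5; q3-0->q3; q3-1->q4; q4-0->q1; q4-1->q5; q5-0->q5; q5-1->q5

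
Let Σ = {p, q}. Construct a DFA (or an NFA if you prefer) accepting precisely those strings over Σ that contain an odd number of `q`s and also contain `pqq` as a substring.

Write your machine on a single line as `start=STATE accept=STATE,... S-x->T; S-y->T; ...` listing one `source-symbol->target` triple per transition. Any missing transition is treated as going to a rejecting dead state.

Handle the two conditions separately and then intersect. The first has 2 states tracking the count of `q`s modulo 2; the second has 4 states tracking whether and how much of `pqq` has been seen. A product state is a pair (one from each), accepting exactly when both do.
       p  q 
>  A   B  C 
   B   B  D 
   C   E  A 
   D   E  F 
   E   E  G 
   F   F  H 
   G   B  H 
 * H   H  F 
(> = start, * = accepting)

start=A; accept=H; A-p->B; A-q->C; B-p->B; B-q->D; C-p->E; C-q->A; D-p->E; D-q->F; E-p->E; E-q->G; F-p->F; F-q->H; G-p->B; G-q->H; H-p->H; H-q->F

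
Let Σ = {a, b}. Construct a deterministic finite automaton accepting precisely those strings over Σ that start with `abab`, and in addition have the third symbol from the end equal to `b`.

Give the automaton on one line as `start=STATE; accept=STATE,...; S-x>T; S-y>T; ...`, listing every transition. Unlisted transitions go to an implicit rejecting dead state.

start=s0; accept=s16,s19,s20,s21; s0-a>s1; s0-b>s2; s1-a>s3; s1-b>s4; s2-a>s5; s2-b>s6; s3-a>s7; s3-b>s8; s4-a>s9; s4-b>s10; s5-a>s11; s5-b>s12; s6-a>s13; s6-b>s14; s7-a>s7; s7-b>s8; s8-a>s15; s8-b>s10; s9-a>s11; s9-b>s16; s10-a>s13; s10-b>s14; s11-a>s7; s11-b>s8; s12-a>s15; s12-b>s10; s13-a>s11; s13-b>s12; s14-a>s13; s14-b>s14; s15-a>s11; s15-b>s12; s16-a>s17; s16-b>s18; s17-a>s19; s17-b>s16; s18-a>s20; s18-b>s21; s19-a>s22; s19-b>s23; s20-a>s19; s20-b>s16; s21-a>s20; s21-b>s21; s22-a>s22; s22-b>s23; s23-a>s17; s23-b>s18

Build one automaton per condition and run them in lockstep. The first has 6 states tracking whether the input so far still matches the prefix `abab`; the second has 15 states tracking the last 3 symbols read. A product state is a pair (one from each), accepting exactly when both do.
A 24-state machine:
          a    b  
>  s0     s1   s2 
   s1     s3   s4 
   s2     s5   s6 
   s3     s7   s8 
   s4     s9  s10 
   s5    s11  s12 
   s6    s13  s14 
   s7     s7   s8 
   s8    s15  s10 
   s9    s11  s16 
   s10   s13  s14 
   s11    s7   s8 
   s12   s15  s10 
   s13   s11  s12 
   s14   s13  s14 
   s15   s11  s12 
 * s16   s17  s18 
   s17   s19  s16 
   s18   s20  s21 
 * s19   s22  s23 
 * s20   s19  s16 
 * s21   s20  s21 
   s22   s22  s23 
   s23   s17  s18 
(> = start, * = accepting)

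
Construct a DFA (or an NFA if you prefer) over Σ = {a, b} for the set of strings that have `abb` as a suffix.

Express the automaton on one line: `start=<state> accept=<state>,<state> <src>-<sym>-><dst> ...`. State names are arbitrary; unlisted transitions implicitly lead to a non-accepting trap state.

Remember how much of `abb` the current input suffix matches. State q0 means no match yet; q1 means the last symbol is `a`; q2 means the last 2 symbols are `ab`; q3 means the last 3 symbols are `abb`. Only q3 accepts. On a mismatch, fall back to the longest proper suffix that is still a prefix of `abb`.
A 4-state machine:
        a   b  
>  q0   q1  q0 
   q1   q1  q2 
   q2   q1  q3 
 * q3   q1  q0 
(> = start, * = accepting)

start=q0 accept=q3 q0-a->q1 q0-b->q0 q1-a->q1 q1-b->q2 q2-a->q1 q2-b->q3 q3-a->q1 q3-b->q0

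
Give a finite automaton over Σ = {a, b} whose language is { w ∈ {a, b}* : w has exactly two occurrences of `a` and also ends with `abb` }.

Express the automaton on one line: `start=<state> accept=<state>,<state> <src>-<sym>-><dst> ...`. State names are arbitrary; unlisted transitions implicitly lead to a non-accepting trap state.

Handle the two conditions separately and then intersect. One (4 states) tracks the count of `a`s, saturating at 3; the other (4 states) tracks how much of the suffix `abb` has currently been matched. Each combined state is a pair, one component from each; accept when both components accept.
A 13-state machine:
          a    b  
>  q0     q1   q0 
   q1     q2   q3 
   q2     q4   q5 
   q3     q2   q6 
   q4     q4   q7 
   q5     q4   q8 
   q6     q2   q9 
   q7     q4  q10 
 * q8     q4  q11 
   q9     q2   q9 
   q10    q4  q12 
   q11    q4  q11 
   q12    q4  q12 
(> = start, * = accepting)

start=q0 accept=q8 q0-a->q1 q0-b->q0 q1-a->q2 q1-b->q3 q2-a->q4 q2-b->q5 q3-a->q2 q3-b->q6 q4-a->q4 q4-b->q7 q5-a->q4 q5-b->q8 q6-a->q2 q6-b->q9 q7-a->q4 q7-b->q10 q8-a->q4 q8-b->q11 q9-a->q2 q9-b->q9 q10-a->q4 q10-b->q12 q11-a->q4 q11-b->q11 q12-a->q4 q12-b->q12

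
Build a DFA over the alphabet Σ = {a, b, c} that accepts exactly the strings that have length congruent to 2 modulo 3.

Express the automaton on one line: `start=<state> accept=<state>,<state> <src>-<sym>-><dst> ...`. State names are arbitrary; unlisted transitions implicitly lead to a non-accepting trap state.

start=q0 accept=q2 q0-a->q1 q0-b->q1 q0-c->q1 q1-a->q2 q1-b->q2 q1-c->q2 q2-a->q0 q2-b->q0 q2-c->q0

Count input length modulo 3: every symbol advances one step around the cycle q0 → q1 → q2 → q0. Accept at q2.
With 3 states:
        a   b   c  
>  q0   q1  q1  q1 
   q1   q2  q2  q2 
 * q2   q0  q0  q0 
(> = start, * = accepting)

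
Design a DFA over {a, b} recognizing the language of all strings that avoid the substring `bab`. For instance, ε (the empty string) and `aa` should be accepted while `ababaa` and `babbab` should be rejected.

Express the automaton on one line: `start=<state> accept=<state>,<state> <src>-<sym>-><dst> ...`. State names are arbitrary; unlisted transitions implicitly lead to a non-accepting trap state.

This is the complement of 'contains `bab`'. Use the same substring-matching states — q0 through q3 holding how much of `bab` has just been matched — but flip the accepting set: everything except the trap q3 accepts.
4 states suffice.
        a   b  
>* q0   q0  q1 
 * q1   q2  q1 
 * q2   q0  q3 
   q3   q3  q3 
(> = start, * = accepting)

start=q0 accept=q0,q1,q2 q0-a->q0 q0-b->q1 q1-a->q2 q1-b->q1 q2-a->q0 q2-b->q3 q3-a->q3 q3-b->q3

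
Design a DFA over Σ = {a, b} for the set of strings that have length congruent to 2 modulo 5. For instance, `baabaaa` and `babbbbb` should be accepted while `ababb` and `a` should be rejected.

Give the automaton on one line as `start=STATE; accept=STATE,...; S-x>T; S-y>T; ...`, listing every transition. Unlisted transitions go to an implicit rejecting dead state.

start=q0; accept=q2; q0-a>q1; q0-b>q1; q1-a>q2; q1-b>q2; q2-a>q3; q2-b>q3; q3-a>q4; q3-b>q4; q4-a>q0; q4-b>q0

Only the length mod 5 matters, so use a 5-cycle: from any state, every input symbol moves to the next state, wrapping q4 back to q0. Mark q2 accepting.
With 5 states:
        a   b  
>  q0   q1  q1 
   q1   q2  q2 
 * q2   q3  q3 
   q3   q4  q4 
   q4   q0  q0 
(> = start, * = accepting)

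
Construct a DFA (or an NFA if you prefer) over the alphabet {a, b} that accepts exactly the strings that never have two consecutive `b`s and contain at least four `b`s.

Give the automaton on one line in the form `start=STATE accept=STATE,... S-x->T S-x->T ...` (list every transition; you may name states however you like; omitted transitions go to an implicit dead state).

Run two small machines in parallel and take their product. The first has 3 states tracking partial matches of the forbidden pattern `bb`; the second has 6 states tracking the count of `b`s, saturating at 5. A product state is a pair (one from each), accepting exactly when both do.
A 15-state machine:
          a    b  
>  q0     q0   q1 
   q1     q2   q3 
   q2     q2   q4 
   q3     q3   q5 
   q4     q6   q5 
   q5     q5   q7 
   q6     q6   q8 
   q7     q7   q9 
   q8    q10   q7 
   q9     q9   q9 
   q10   q10  q11 
 * q11   q12   q9 
 * q12   q12  q13 
 * q13   q14   q9 
 * q14   q14  q13 
(> = start, * = accepting)

start=q0 accept=q11,q12,q13,q14 q0-a->q0 q0-b->q1 q1-a->q2 q1-b->q3 q2-a->q2 q2-b->q4 q3-a->q3 q3-b->q5 q4-a->q6 q4-b->q5 q5-a->q5 q5-b->q7 q6-a->q6 q6-b->q8 q7-a->q7 q7-b->q9 q8-a->q10 q8-b->q7 q9-a->q9 q9-b->q9 q10-a->q10 q10-b->q11 q11-a->q12 q11-b->q9 q12-a->q12 q12-b->q13 q13-a->q14 q13-b->q9 q14-a->q14 q14-b->q13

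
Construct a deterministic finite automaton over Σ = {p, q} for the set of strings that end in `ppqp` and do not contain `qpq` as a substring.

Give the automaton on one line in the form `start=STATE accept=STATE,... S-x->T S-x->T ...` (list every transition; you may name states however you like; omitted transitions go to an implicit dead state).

start=A accept=H A-p->B A-q->C B-p->D B-q->C C-p->E C-q->C D-p->D D-q->F E-p->D E-q->G F-p->H F-q->C G-p->G G-q->G H-p->D H-q->G

Handle the two conditions separately and then intersect. The first has 5 states tracking how much of the suffix `ppqp` has currently been matched; the second has 4 states tracking partial matches of the forbidden pattern `qpq`. A product state is a pair (one from each), accepting exactly when both do. Equivalent product states are then merged.
8 states suffice.
       p  q 
>  A   B  C 
   B   D  C 
   C   E  C 
   D   D  F 
   E   D  G 
   F   H  C 
   G   G  G 
 * H   D  G 
(> = start, * = accepting)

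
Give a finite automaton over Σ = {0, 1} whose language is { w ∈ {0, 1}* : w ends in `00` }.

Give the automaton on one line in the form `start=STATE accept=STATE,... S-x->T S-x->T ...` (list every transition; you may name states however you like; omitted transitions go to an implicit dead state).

Let each state record the length of the longest suffix of the input read so far that is also a prefix of `00`. S1 means the last symbol is `0`; S2 means the last 2 symbols are `00`. Accept only at S2, where the string currently ends in `00`.
        0   1  
>  S0   S1  S0 
   S1   S2  S0 
 * S2   S2  S0 
(> = start, * = accepting)

start=S0 accept=S2 S0-0->S1 S0-1->S0 S1-0->S2 S1-1->S0 S2-0->S2 S2-1->S0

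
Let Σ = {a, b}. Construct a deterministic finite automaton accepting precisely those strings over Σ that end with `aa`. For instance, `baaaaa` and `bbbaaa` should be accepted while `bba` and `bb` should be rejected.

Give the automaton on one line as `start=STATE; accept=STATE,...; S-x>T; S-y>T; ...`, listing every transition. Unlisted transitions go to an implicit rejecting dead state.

Remember how much of `aa` the current input suffix matches. State s0 means no match yet; s1 means the last symbol is `a`; s2 means the last 2 symbols are `aa`. Only s2 accepts. On a mismatch, fall back to the longest proper suffix that is still a prefix of `aa`.
        a   b  
>  s0   s1  s0 
   s1   s2  s0 
 * s2   s2  s0 
(> = start, * = accepting)

start=s0; accept=s2; s0-a>s1; s0-b>s0; s1-a>s2; s1-b>s0; s2-a>s2; s2-b>s0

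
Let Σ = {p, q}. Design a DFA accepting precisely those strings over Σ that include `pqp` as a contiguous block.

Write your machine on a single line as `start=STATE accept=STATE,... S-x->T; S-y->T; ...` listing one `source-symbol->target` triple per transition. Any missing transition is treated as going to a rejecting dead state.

Track how much of `pqp` has been matched so far: state s0 is no progress, s3 is the absorbing accept state reached once `pqp` has occurred. Intermediate states record partial matches; on a mismatch, fall back to the longest reusable overlap.
With 4 states:
        p   q  
>  s0   s1  s0 
   s1   s1  s2 
   s2   s3  s0 
 * s3   s3  s3 
(> = start, * = accepting)

start=s0; accept=s3; s0-p->s1; s0-q->s0; s1-p->s1; s1-q->s2; s2-p->s3; s2-q->s0; s3-p->s3; s3-q->s3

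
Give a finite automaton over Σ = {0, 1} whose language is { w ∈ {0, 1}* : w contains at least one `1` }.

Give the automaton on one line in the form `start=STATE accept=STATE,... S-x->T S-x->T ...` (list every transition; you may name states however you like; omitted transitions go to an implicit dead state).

start=S0 accept=S1,S2 S0-0->S0 S0-1->S1 S1-0->S1 S1-1->S2 S2-0->S2 S2-1->S2

Count `1`s, saturating at 2: state S0 means no `1` yet, S1 means one `1` seen, S2 means more than one. Each `1` increments (capped at S2); other symbols loop. Accept from {S1, S2}.
3 states suffice.
        0   1  
>  S0   S0  S1 
 * S1   S1  S2 
 * S2   S2  S2 
(> = start, * = accepting)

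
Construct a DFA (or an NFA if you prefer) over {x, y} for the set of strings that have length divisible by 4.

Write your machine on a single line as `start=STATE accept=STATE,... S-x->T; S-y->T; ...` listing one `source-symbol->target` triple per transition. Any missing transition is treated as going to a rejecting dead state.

start=A; accept=A; A-x->B; A-y->B; B-x->C; B-y->C; C-x->D; C-y->D; D-x->A; D-y->A

Count input length modulo 4: every symbol advances one step around the cycle A → B → C → D → A. Accept at A.
4 states suffice.
       x  y 
>* A   B  B 
   B   C  C 
   C   D  D 
   D   A  A 
(> = start, * = accepting)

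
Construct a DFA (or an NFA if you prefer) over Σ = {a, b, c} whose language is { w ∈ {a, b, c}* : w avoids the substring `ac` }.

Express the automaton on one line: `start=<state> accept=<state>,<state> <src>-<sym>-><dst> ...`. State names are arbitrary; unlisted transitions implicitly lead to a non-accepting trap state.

Track partial matches of the forbidden pattern `ac`. State q2 is a dead state reached once `ac` has occurred; every other state accepts. q0 means no part of `ac` is currently matched.
A 3-state machine:
        a   b   c  
>* q0   q1  q0  q0 
 * q1   q1  q0  q2 
   q2   q2  q2  q2 
(> = start, * = accepting)

start=q0 accept=q0,q1 q0-a->q1 q0-b->q0 q0-c->q0 q1-a->q1 q1-b->q0 q1-c->q2 q2-a->q2 q2-b->q2 q2-c->q2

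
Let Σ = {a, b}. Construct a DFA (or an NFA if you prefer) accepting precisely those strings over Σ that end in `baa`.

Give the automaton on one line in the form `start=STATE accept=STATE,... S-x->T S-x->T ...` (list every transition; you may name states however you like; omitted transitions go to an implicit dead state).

Let each state record the length of the longest suffix of the input read so far that is also a prefix of `baa`. S1 means the last symbol is `b`; S2 means the last 2 symbols are `ba`; S3 means the last 3 symbols are `baa`. Accept only at S3, where the string currently ends in `baa`.
        a   b  
>  S0   S0  S1 
   S1   S2  S1 
   S2   S3  S1 
 * S3   S0  S1 
(> = start, * = accepting)

start=S0 accept=S3 S0-a->S0 S0-b->S1 S1-a->S2 S1-b->S1 S2-a->S3 S2-b->S1 S3-a->S0 S3-b->S1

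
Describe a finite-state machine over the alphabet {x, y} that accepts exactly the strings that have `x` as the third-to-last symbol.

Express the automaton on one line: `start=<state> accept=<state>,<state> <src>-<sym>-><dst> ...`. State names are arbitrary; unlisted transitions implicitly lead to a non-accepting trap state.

start=S0 accept=S7,S8,S9,S10 S0-x->S1 S0-y->S2 S1-x->S3 S1-y->S4 S2-x->S5 S2-y->S6 S3-x->S7 S3-y->S8 S4-x->S9 S4-y->S10 S5-x->S11 S5-y->S12 S6-x->S13 S6-y->S14 S7-x->S7 S7-y->S8 S8-x->S9 S8-y->S10 S9-x->S11 S9-y->S12 S10-x->S13 S10-y->S14 S11-x->S7 S11-y->S8 S12-x->S9 S12-y->S10 S13-x->S11 S13-y->S12 S14-x->S13 S14-y->S14

A DFA must remember the last 3 symbols (since which symbol is third-to-last isn't known until the input ends). Use one state per possible window of the last ≤3 symbols; accept from those whose window starts with `x`.
With 15 states:
          x    y  
>  S0     S1   S2 
   S1     S3   S4 
   S2     S5   S6 
   S3     S7   S8 
   S4     S9  S10 
   S5    S11  S12 
   S6    S13  S14 
 * S7     S7   S8 
 * S8     S9  S10 
 * S9    S11  S12 
 * S10   S13  S14 
   S11    S7   S8 
   S12    S9  S10 
   S13   S11  S12 
   S14   S13  S14 
(> = start, * = accepting)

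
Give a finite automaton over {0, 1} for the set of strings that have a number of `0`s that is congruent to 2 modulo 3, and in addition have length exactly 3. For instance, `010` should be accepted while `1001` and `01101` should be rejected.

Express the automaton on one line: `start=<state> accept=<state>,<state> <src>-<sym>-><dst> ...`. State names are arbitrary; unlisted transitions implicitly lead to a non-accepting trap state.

Run two small machines in parallel and take their product. One (3 states) tracks the count of `0`s modulo 3; the other (5 states) tracks the input length, saturating at 4. Each combined state is a pair, one component from each; accept when both components accept.
With 12 states:
          0    1  
>  q0     q1   q2 
   q1     q3   q4 
   q2     q4   q5 
   q3     q6   q7 
   q4     q7   q8 
   q5     q8   q6 
   q6     q9  q10 
 * q7    q10  q11 
   q8    q11   q9 
   q9    q11   q9 
   q10    q9  q10 
   q11   q10  q11 
(> = start, * = accepting)

start=q0 accept=q7 q0-0->q1 q0-1->q2 q1-0->q3 q1-1->q4 q2-0->q4 q2-1->q5 q3-0->q6 q3-1->q7 q4-0->q7 q4-1->q8 q5-0->q8 q5-1->q6 q6-0->q9 q6-1->q10 q7-0->q10 q7-1->q11 q8-0->q11 q8-1->q9 q9-0->q11 q9-1->q9 q10-0->q9 q10-1->q10 q11-0->q10 q11-1->q11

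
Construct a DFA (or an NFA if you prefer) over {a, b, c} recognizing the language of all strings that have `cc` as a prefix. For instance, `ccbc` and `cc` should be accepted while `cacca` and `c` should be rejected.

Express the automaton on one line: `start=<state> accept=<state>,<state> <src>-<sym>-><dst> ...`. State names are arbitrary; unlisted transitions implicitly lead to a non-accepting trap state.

Check the first 2 symbols one by one: q0 through q1 record how many have matched `cc` so far; any wrong symbol goes to the dead state q3. After all 2 match we enter the accepting sink q2.
With 4 states:
        a   b   c  
>  q0   q3  q3  q1 
   q1   q3  q3  q2 
 * q2   q2  q2  q2 
   q3   q3  q3  q3 
(> = start, * = accepting)

start=q0 accept=q2 q0-a->q3 q0-b->q3 q0-c->q1 q1-a->q3 q1-b->q3 q1-c->q2 q2-a->q2 q2-b->q2 q2-c->q2 q3-a->q3 q3-b->q3 q3-c->q3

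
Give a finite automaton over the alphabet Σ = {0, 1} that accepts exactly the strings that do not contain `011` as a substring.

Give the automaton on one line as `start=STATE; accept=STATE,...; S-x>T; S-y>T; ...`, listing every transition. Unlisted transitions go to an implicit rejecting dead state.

Track partial matches of the forbidden pattern `011`. State D is a dead state reached once `011` has occurred; every other state accepts. A means no part of `011` is currently matched.
4 states suffice.
       0  1 
>* A   B  A 
 * B   B  C 
 * C   B  D 
   D   D  D 
(> = start, * = accepting)

start=A; accept=A,B,C; A-0>B; A-1>A; B-0>B; B-1>C; C-0>B; C-1>D; D-0>D; D-1>D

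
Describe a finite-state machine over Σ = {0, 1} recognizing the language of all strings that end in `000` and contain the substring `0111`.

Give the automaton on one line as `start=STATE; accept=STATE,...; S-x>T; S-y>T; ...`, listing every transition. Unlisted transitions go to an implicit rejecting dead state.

Run two small machines in parallel and take their product. The first has 4 states tracking how much of the suffix `000` has currently been matched; the second has 5 states tracking whether and how much of `0111` has been seen. A product state is a pair (one from each), accepting exactly when both do. Equivalent product states are then merged.
8 states suffice.
        0   1  
>  q0   q1  q0 
   q1   q1  q2 
   q2   q1  q3 
   q3   q1  q4 
   q4   q5  q4 
   q5   q6  q4 
   q6   q7  q4 
 * q7   q7  q4 
(> = start, * = accepting)

start=q0; accept=q7; q0-0>q1; q0-1>q0; q1-0>q1; q1-1>q2; q2-0>q1; q2-1>q3; q3-0>q1; q3-1>q4; q4-0>q5; q4-1>q4; q5-0>q6; q5-1>q4; q6-0>q7; q6-1>q4; q7-0>q7; q7-1>q4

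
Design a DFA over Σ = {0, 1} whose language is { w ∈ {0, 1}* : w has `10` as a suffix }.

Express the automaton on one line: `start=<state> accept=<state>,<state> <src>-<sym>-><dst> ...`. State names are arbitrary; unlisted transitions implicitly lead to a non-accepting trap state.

Let each state record the length of the longest suffix of the input read so far that is also a prefix of `10`. S1 means the last symbol is `1`; S2 means the last 2 symbols are `10`. Accept only at S2, where the string currently ends in `10`.
        0   1  
>  S0   S0  S1 
   S1   S2  S1 
 * S2   S0  S1 
(> = start, * = accepting)

start=S0 accept=S2 S0-0->S0 S0-1->S1 S1-0->S2 S1-1->S1 S2-0->S0 S2-1->S1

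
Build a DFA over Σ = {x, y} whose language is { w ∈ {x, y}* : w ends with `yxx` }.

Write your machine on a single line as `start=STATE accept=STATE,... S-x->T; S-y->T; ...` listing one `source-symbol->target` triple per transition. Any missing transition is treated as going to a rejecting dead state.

Let each state record the length of the longest suffix of the input read so far that is also a prefix of `yxx`. q1 means the last symbol is `y`; q2 means the last 2 symbols are `yx`; q3 means the last 3 symbols are `yxx`. Accept only at q3, where the string currently ends in `yxx`.
A 4-state machine:
        x   y  
>  q0   q0  q1 
   q1   q2  q1 
   q2   q3  q1 
 * q3   q0  q1 
(> = start, * = accepting)

start=q0; accept=q3; q0-x->q0; q0-y->q1; q1-x->q2; q1-y->q1; q2-x->q3; q2-y->q1; q3-x->q0; q3-y->q1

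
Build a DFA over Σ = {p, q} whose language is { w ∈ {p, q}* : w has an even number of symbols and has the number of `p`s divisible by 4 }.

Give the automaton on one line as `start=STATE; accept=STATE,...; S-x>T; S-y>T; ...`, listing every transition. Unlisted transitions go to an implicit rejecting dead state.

Build one automaton per condition and run them in lockstep. The first has 2 states tracking the input length modulo 2; the second has 4 states tracking the count of `p`s modulo 4. A product state is a pair (one from each), accepting exactly when both do.
8 states suffice.
        p   q  
>* s0   s1  s2 
   s1   s3  s4 
   s2   s4  s0 
   s3   s5  s6 
   s4   s6  s1 
   s5   s0  s7 
   s6   s7  s3 
   s7   s2  s5 
(> = start, * = accepting)

start=s0; accept=s0; s0-p>s1; s0-q>s2; s1-p>s3; s1-q>s4; s2-p>s4; s2-q>s0; s3-p>s5; s3-q>s6; s4-p>s6; s4-q>s1; s5-p>s0; s5-q>s7; s6-p>s7; s6-q>s3; s7-p>s2; s7-q>s5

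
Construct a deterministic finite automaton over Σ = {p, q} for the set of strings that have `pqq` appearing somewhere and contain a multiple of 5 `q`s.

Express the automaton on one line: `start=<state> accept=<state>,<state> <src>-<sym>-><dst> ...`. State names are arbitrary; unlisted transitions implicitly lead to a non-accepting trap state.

start=S0 accept=S17 S0-p->S1 S0-q->S2 S1-p->S1 S1-q->S3 S2-p->S4 S2-q->S5 S3-p->S4 S3-q->S6 S4-p->S4 S4-q->S7 S5-p->S8 S5-q->S9 S6-p->S6 S6-q->S10 S7-p->S8 S7-q->S10 S8-p->S8 S8-q->S11 S9-p->S12 S9-q->S13 S10-p->S10 S10-q->S14 S11-p->S12 S11-q->S14 S12-p->S12 S12-q->S15 S13-p->S16 S13-q->S0 S14-p->S14 S14-q->S17 S15-p->S16 S15-q->S17 S16-p->S16 S16-q->S18 S17-p->S17 S17-q->S19 S18-p->S1 S18-q->S19 S19-p->S19 S19-q->S6

Handle the two conditions separately and then intersect. The first has 4 states tracking whether and how much of `pqq` has been seen; the second has 5 states tracking the count of `q`s modulo 5. A product state is a pair (one from each), accepting exactly when both do.
20 states suffice.
          p    q  
>  S0     S1   S2 
   S1     S1   S3 
   S2     S4   S5 
   S3     S4   S6 
   S4     S4   S7 
   S5     S8   S9 
   S6     S6  S10 
   S7     S8  S10 
   S8     S8  S11 
   S9    S12  S13 
   S10   S10  S14 
   S11   S12  S14 
   S12   S12  S15 
   S13   S16   S0 
   S14   S14  S17 
   S15   S16  S17 
   S16   S16  S18 
 * S17   S17  S19 
   S18    S1  S19 
   S19   S19   S6 
(> = start, * = accepting)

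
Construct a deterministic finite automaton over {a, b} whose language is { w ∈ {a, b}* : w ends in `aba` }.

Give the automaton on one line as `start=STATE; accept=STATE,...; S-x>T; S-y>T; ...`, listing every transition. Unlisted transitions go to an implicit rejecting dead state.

start=q0; accept=q3; q0-a>q1; q0-b>q0; q1-a>q1; q1-b>q2; q2-a>q3; q2-b>q0; q3-a>q1; q3-b>q2

Let each state record the length of the longest suffix of the input read so far that is also a prefix of `aba`. q1 means the last symbol is `a`; q2 means the last 2 symbols are `ab`; q3 means the last 3 symbols are `aba`. Accept only at q3, where the string currently ends in `aba`.
4 states suffice.
        a   b  
>  q0   q1  q0 
   q1   q1  q2 
   q2   q3  q0 
 * q3   q1  q2 
(> = start, * = accepting)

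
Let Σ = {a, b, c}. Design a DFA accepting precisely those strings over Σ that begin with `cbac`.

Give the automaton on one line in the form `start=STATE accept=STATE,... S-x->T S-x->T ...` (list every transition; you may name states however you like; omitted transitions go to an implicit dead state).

Walk along `cbac` while the input agrees: from q0 take `c` to q1, and so on. Any deviation drops to the rejecting sink q5. Once q4 is reached the prefix is confirmed and every continuation is accepted.
6 states suffice.
        a   b   c  
>  q0   q5  q5  q1 
   q1   q5  q2  q5 
   q2   q3  q5  q5 
   q3   q5  q5  q4 
 * q4   q4  q4  q4 
   q5   q5  q5  q5 
(> = start, * = accepting)

start=q0 accept=q4 q0-a->q5 q0-b->q5 q0-c->q1 q1-a->q5 q1-b->q2 q1-c->q5 q2-a->q3 q2-b->q5 q2-c->q5 q3-a->q5 q3-b->q5 q3-c->q4 q4-a->q4 q4-b->q4 q4-c->q4 q5-a->q5 q5-b->q5 q5-c->q5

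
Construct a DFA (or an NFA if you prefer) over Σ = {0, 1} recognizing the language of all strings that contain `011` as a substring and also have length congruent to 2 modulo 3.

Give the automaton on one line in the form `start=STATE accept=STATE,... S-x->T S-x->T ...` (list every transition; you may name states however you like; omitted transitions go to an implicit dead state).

Build one automaton per condition and run them in lockstep. One (4 states) tracks whether and how much of `011` has been seen; the other (3 states) tracks the input length modulo 3. Each combined state is a pair, one component from each; accept when both components accept.
A 12-state machine:
          0    1  
>  q0     q1   q2 
   q1     q3   q4 
   q2     q3   q5 
   q3     q6   q7 
   q4     q6   q8 
   q5     q6   q0 
   q6     q1   q9 
   q7     q1  q10 
   q8    q10  q10 
   q9     q3  q11 
   q10   q11  q11 
 * q11    q8   q8 
(> = start, * = accepting)

start=q0 accept=q11 q0-0->q1 q0-1->q2 q1-0->q3 q1-1->q4 q2-0->q3 q2-1->q5 q3-0->q6 q3-1->q7 q4-0->q6 q4-1->q8 q5-0->q6 q5-1->q0 q6-0->q1 q6-1->q9 q7-0->q1 q7-1->q10 q8-0->q10 q8-1->q10 q9-0->q3 q9-1->q11 q10-0->q11 q10-1->q11 q11-0->q8 q11-1->q8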